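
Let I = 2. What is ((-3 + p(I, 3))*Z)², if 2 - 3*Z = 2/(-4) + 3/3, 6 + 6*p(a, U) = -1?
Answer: 625/144 ≈ 4.3403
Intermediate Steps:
p(a, U) = -7/6 (p(a, U) = -1 + (⅙)*(-1) = -1 - ⅙ = -7/6)
Z = ½ (Z = ⅔ - (2/(-4) + 3/3)/3 = ⅔ - (2*(-¼) + 3*(⅓))/3 = ⅔ - (-½ + 1)/3 = ⅔ - ⅓*½ = ⅔ - ⅙ = ½ ≈ 0.50000)
((-3 + p(I, 3))*Z)² = ((-3 - 7/6)*(½))² = (-25/6*½)² = (-25/12)² = 625/144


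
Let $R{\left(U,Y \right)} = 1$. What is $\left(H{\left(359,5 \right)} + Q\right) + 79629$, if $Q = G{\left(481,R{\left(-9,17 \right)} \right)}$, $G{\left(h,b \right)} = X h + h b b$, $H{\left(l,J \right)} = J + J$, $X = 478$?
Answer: $310038$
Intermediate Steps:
$H{\left(l,J \right)} = 2 J$
$G{\left(h,b \right)} = 478 h + h b^{2}$ ($G{\left(h,b \right)} = 478 h + h b b = 478 h + b h b = 478 h + h b^{2}$)
$Q = 230399$ ($Q = 481 \left(478 + 1^{2}\right) = 481 \left(478 + 1\right) = 481 \cdot 479 = 230399$)
$\left(H{\left(359,5 \right)} + Q\right) + 79629 = \left(2 \cdot 5 + 230399\right) + 79629 = \left(10 + 230399\right) + 79629 = 230409 + 79629 = 310038$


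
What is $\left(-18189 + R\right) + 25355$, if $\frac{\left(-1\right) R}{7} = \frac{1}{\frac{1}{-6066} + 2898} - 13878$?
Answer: $\frac{1833728456842}{17579267} \approx 1.0431 \cdot 10^{5}$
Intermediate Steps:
$R = \frac{1707755429520}{17579267}$ ($R = - 7 \left(\frac{1}{\frac{1}{-6066} + 2898} - 13878\right) = - 7 \left(\frac{1}{- \frac{1}{6066} + 2898} - 13878\right) = - 7 \left(\frac{1}{\frac{17579267}{6066}} - 13878\right) = - 7 \left(\frac{6066}{17579267} - 13878\right) = \left(-7\right) \left(- \frac{243965061360}{17579267}\right) = \frac{1707755429520}{17579267} \approx 97146.0$)
$\left(-18189 + R\right) + 25355 = \left(-18189 + \frac{1707755429520}{17579267}\right) + 25355 = \frac{1388006142057}{17579267} + 25355 = \frac{1833728456842}{17579267}$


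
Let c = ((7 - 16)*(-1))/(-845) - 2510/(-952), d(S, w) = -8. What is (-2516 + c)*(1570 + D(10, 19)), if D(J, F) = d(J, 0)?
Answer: -789535805949/201110 ≈ -3.9259e+6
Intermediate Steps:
D(J, F) = -8
c = 1056191/402220 (c = -9*(-1)*(-1/845) - 2510*(-1/952) = 9*(-1/845) + 1255/476 = -9/845 + 1255/476 = 1056191/402220 ≈ 2.6259)
(-2516 + c)*(1570 + D(10, 19)) = (-2516 + 1056191/402220)*(1570 - 8) = -1010929329/402220*1562 = -789535805949/201110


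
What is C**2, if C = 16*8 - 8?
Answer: 14400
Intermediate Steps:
C = 120 (C = 128 - 8 = 120)
C**2 = 120**2 = 14400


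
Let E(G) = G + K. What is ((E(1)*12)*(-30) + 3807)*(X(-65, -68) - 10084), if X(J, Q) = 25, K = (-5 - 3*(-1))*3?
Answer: -56400813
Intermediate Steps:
K = -6 (K = (-5 + 3)*3 = -2*3 = -6)
E(G) = -6 + G (E(G) = G - 6 = -6 + G)
((E(1)*12)*(-30) + 3807)*(X(-65, -68) - 10084) = (((-6 + 1)*12)*(-30) + 3807)*(25 - 10084) = (-5*12*(-30) + 3807)*(-10059) = (-60*(-30) + 3807)*(-10059) = (1800 + 3807)*(-10059) = 5607*(-10059) = -56400813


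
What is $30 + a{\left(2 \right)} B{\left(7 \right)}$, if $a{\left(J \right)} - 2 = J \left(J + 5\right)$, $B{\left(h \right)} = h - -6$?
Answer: $238$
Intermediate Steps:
$B{\left(h \right)} = 6 + h$ ($B{\left(h \right)} = h + 6 = 6 + h$)
$a{\left(J \right)} = 2 + J \left(5 + J\right)$ ($a{\left(J \right)} = 2 + J \left(J + 5\right) = 2 + J \left(5 + J\right)$)
$30 + a{\left(2 \right)} B{\left(7 \right)} = 30 + \left(2 + 2^{2} + 5 \cdot 2\right) \left(6 + 7\right) = 30 + \left(2 + 4 + 10\right) 13 = 30 + 16 \cdot 13 = 30 + 208 = 238$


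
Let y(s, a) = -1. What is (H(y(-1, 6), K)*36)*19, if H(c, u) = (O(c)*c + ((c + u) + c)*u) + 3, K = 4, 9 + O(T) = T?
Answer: 14364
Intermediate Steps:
O(T) = -9 + T
H(c, u) = 3 + c*(-9 + c) + u*(u + 2*c) (H(c, u) = ((-9 + c)*c + ((c + u) + c)*u) + 3 = (c*(-9 + c) + (u + 2*c)*u) + 3 = (c*(-9 + c) + u*(u + 2*c)) + 3 = 3 + c*(-9 + c) + u*(u + 2*c))
(H(y(-1, 6), K)*36)*19 = ((3 + 4² - (-9 - 1) + 2*(-1)*4)*36)*19 = ((3 + 16 - 1*(-10) - 8)*36)*19 = ((3 + 16 + 10 - 8)*36)*19 = (21*36)*19 = 756*19 = 14364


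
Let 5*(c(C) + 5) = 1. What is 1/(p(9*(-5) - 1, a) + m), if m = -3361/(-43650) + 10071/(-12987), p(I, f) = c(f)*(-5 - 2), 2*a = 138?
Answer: 20995650/690789031 ≈ 0.030394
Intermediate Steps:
a = 69 (a = (½)*138 = 69)
c(C) = -24/5 (c(C) = -5 + (⅕)*1 = -5 + ⅕ = -24/5)
p(I, f) = 168/5 (p(I, f) = -24*(-5 - 2)/5 = -24/5*(-7) = 168/5)
m = -14664809/20995650 (m = -3361*(-1/43650) + 10071*(-1/12987) = 3361/43650 - 373/481 = -14664809/20995650 ≈ -0.69847)
1/(p(9*(-5) - 1, a) + m) = 1/(168/5 - 14664809/20995650) = 1/(690789031/20995650) = 20995650/690789031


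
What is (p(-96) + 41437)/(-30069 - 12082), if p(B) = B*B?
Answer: -50653/42151 ≈ -1.2017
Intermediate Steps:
p(B) = B**2
(p(-96) + 41437)/(-30069 - 12082) = ((-96)**2 + 41437)/(-30069 - 12082) = (9216 + 41437)/(-42151) = 50653*(-1/42151) = -50653/42151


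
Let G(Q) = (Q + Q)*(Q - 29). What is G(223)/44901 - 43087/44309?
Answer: 1899142529/1989518409 ≈ 0.95457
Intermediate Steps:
G(Q) = 2*Q*(-29 + Q) (G(Q) = (2*Q)*(-29 + Q) = 2*Q*(-29 + Q))
G(223)/44901 - 43087/44309 = (2*223*(-29 + 223))/44901 - 43087/44309 = (2*223*194)*(1/44901) - 43087*1/44309 = 86524*(1/44901) - 43087/44309 = 86524/44901 - 43087/44309 = 1899142529/1989518409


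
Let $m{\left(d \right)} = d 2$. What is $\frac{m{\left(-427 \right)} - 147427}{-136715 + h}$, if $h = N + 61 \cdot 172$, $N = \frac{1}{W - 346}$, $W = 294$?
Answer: $\frac{7710612}{6563597} \approx 1.1748$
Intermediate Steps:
$m{\left(d \right)} = 2 d$
$N = - \frac{1}{52}$ ($N = \frac{1}{294 - 346} = \frac{1}{-52} = - \frac{1}{52} \approx -0.019231$)
$h = \frac{545583}{52}$ ($h = - \frac{1}{52} + 61 \cdot 172 = - \frac{1}{52} + 10492 = \frac{545583}{52} \approx 10492.0$)
$\frac{m{\left(-427 \right)} - 147427}{-136715 + h} = \frac{2 \left(-427\right) - 147427}{-136715 + \frac{545583}{52}} = \frac{-854 - 147427}{- \frac{6563597}{52}} = \left(-148281\right) \left(- \frac{52}{6563597}\right) = \frac{7710612}{6563597}$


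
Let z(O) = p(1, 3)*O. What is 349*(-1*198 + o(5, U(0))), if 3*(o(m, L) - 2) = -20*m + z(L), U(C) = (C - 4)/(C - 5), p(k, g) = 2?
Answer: -399256/5 ≈ -79851.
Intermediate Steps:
U(C) = (-4 + C)/(-5 + C)
z(O) = 2*O
o(m, L) = 2 - 20*m/3 + 2*L/3 (o(m, L) = 2 + (-20*m + 2*L)/3 = 2 + (-20*m/3 + 2*L/3) = 2 - 20*m/3 + 2*L/3)
349*(-1*198 + o(5, U(0))) = 349*(-1*198 + (2 - 20/3*5 + 2*((-4 + 0)/(-5 + 0))/3)) = 349*(-198 + (2 - 100/3 + 2*(-4/(-5))/3)) = 349*(-198 + (2 - 100/3 + 2*(-⅕*(-4))/3)) = 349*(-198 + (2 - 100/3 + (⅔)*(⅘))) = 349*(-198 + (2 - 100/3 + 8/15)) = 349*(-198 - 154/5) = 349*(-1144/5) = -399256/5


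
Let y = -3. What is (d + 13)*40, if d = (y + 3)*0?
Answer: 520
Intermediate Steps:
d = 0 (d = (-3 + 3)*0 = 0*0 = 0)
(d + 13)*40 = (0 + 13)*40 = 13*40 = 520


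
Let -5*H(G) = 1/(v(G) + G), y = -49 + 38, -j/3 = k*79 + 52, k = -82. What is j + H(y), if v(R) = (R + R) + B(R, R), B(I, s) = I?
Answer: 4241161/220 ≈ 19278.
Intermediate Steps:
v(R) = 3*R (v(R) = (R + R) + R = 2*R + R = 3*R)
j = 19278 (j = -3*(-82*79 + 52) = -3*(-6478 + 52) = -3*(-6426) = 19278)
y = -11
H(G) = -1/(20*G) (H(G) = -1/(5*(3*G + G)) = -1/(4*G)/5 = -1/(20*G))
j + H(y) = 19278 - 1/20/(-11) = 19278 - 1/20*(-1/11) = 19278 + 1/220 = 4241161/220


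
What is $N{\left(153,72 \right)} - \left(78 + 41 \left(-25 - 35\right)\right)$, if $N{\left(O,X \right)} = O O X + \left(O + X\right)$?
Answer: $1688055$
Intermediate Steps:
$N{\left(O,X \right)} = O + X + X O^{2}$ ($N{\left(O,X \right)} = O^{2} X + \left(O + X\right) = X O^{2} + \left(O + X\right) = O + X + X O^{2}$)
$N{\left(153,72 \right)} - \left(78 + 41 \left(-25 - 35\right)\right) = \left(153 + 72 + 72 \cdot 153^{2}\right) - \left(78 + 41 \left(-25 - 35\right)\right) = \left(153 + 72 + 72 \cdot 23409\right) - \left(78 + 41 \left(-25 - 35\right)\right) = \left(153 + 72 + 1685448\right) - -2382 = 1685673 + \left(2460 - 78\right) = 1685673 + 2382 = 1688055$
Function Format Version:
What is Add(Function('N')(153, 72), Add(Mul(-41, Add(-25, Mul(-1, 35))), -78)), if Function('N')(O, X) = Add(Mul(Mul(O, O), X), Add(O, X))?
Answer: 1688055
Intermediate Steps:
Function('N')(O, X) = Add(O, X, Mul(X, Pow(O, 2))) (Function('N')(O, X) = Add(Mul(Pow(O, 2), X), Add(O, X)) = Add(Mul(X, Pow(O, 2)), Add(O, X)) = Add(O, X, Mul(X, Pow(O, 2))))
Add(Function('N')(153, 72), Add(Mul(-41, Add(-25, Mul(-1, 35))), -78)) = Add(Add(153, 72, Mul(72, Pow(153, 2))), Add(Mul(-41, Add(-25, Mul(-1, 35))), -78)) = Add(Add(153, 72, Mul(72, 23409)), Add(Mul(-41, Add(-25, -35)), -78)) = Add(Add(153, 72, 1685448), Add(Mul(-41, -60), -78)) = Add(1685673, Add(2460, -78)) = Add(1685673, 2382) = 1688055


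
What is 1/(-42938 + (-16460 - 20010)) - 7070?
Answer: -561414561/79408 ≈ -7070.0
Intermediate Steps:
1/(-42938 + (-16460 - 20010)) - 7070 = 1/(-42938 - 36470) - 7070 = 1/(-79408) - 7070 = -1/79408 - 7070 = -561414561/79408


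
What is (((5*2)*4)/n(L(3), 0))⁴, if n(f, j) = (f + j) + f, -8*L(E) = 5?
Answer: 1048576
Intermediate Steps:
L(E) = -5/8 (L(E) = -⅛*5 = -5/8)
n(f, j) = j + 2*f
(((5*2)*4)/n(L(3), 0))⁴ = (((5*2)*4)/(0 + 2*(-5/8)))⁴ = ((10*4)/(0 - 5/4))⁴ = (40/(-5/4))⁴ = (40*(-⅘))⁴ = (-32)⁴ = 1048576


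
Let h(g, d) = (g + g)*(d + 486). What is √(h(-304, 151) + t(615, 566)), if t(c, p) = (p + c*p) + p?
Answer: I*√38074 ≈ 195.13*I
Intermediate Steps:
h(g, d) = 2*g*(486 + d) (h(g, d) = (2*g)*(486 + d) = 2*g*(486 + d))
t(c, p) = 2*p + c*p
√(h(-304, 151) + t(615, 566)) = √(2*(-304)*(486 + 151) + 566*(2 + 615)) = √(2*(-304)*637 + 566*617) = √(-387296 + 349222) = √(-38074) = I*√38074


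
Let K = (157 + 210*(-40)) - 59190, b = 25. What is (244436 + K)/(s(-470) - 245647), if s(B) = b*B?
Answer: -59001/85799 ≈ -0.68766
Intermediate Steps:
K = -67433 (K = (157 - 8400) - 59190 = -8243 - 59190 = -67433)
s(B) = 25*B
(244436 + K)/(s(-470) - 245647) = (244436 - 67433)/(25*(-470) - 245647) = 177003/(-11750 - 245647) = 177003/(-257397) = 177003*(-1/257397) = -59001/85799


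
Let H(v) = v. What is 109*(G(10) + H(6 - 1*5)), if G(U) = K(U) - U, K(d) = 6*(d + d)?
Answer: 12099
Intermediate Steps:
K(d) = 12*d (K(d) = 6*(2*d) = 12*d)
G(U) = 11*U (G(U) = 12*U - U = 11*U)
109*(G(10) + H(6 - 1*5)) = 109*(11*10 + (6 - 1*5)) = 109*(110 + (6 - 5)) = 109*(110 + 1) = 109*111 = 12099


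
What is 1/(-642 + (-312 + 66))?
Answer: -1/888 ≈ -0.0011261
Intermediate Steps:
1/(-642 + (-312 + 66)) = 1/(-642 - 246) = 1/(-888) = -1/888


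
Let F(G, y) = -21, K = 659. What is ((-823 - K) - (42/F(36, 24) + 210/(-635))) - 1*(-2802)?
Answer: 167936/127 ≈ 1322.3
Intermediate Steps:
((-823 - K) - (42/F(36, 24) + 210/(-635))) - 1*(-2802) = ((-823 - 1*659) - (42/(-21) + 210/(-635))) - 1*(-2802) = ((-823 - 659) - (42*(-1/21) + 210*(-1/635))) + 2802 = (-1482 - (-2 - 42/127)) + 2802 = (-1482 - 1*(-296/127)) + 2802 = (-1482 + 296/127) + 2802 = -187918/127 + 2802 = 167936/127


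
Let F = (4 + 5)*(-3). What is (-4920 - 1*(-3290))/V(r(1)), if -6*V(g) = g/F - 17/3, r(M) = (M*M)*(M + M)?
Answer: -52812/31 ≈ -1703.6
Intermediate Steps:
F = -27 (F = 9*(-3) = -27)
r(M) = 2*M**3 (r(M) = M**2*(2*M) = 2*M**3)
V(g) = 17/18 + g/162 (V(g) = -(g/(-27) - 17/3)/6 = -(g*(-1/27) - 17*1/3)/6 = -(-g/27 - 17/3)/6 = -(-17/3 - g/27)/6 = 17/18 + g/162)
(-4920 - 1*(-3290))/V(r(1)) = (-4920 - 1*(-3290))/(17/18 + (2*1**3)/162) = (-4920 + 3290)/(17/18 + (2*1)/162) = -1630/(17/18 + (1/162)*2) = -1630/(17/18 + 1/81) = -1630/155/162 = -1630*162/155 = -52812/31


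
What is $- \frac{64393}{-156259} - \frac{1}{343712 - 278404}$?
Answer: $\frac{4205221785}{10204962772} \approx 0.41208$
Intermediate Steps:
$- \frac{64393}{-156259} - \frac{1}{343712 - 278404} = \left(-64393\right) \left(- \frac{1}{156259}\right) - \frac{1}{65308} = \frac{64393}{156259} - \frac{1}{65308} = \frac{4205221785}{10204962772}$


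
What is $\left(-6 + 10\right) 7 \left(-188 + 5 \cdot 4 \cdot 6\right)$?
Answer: $-1904$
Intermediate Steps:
$\left(-6 + 10\right) 7 \left(-188 + 5 \cdot 4 \cdot 6\right) = 4 \cdot 7 \left(-188 + 20 \cdot 6\right) = 28 \left(-188 + 120\right) = 28 \left(-68\right) = -1904$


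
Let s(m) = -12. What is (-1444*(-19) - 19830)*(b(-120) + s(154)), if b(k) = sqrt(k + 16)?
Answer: -91272 + 15212*I*sqrt(26) ≈ -91272.0 + 77566.0*I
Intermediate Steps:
b(k) = sqrt(16 + k)
(-1444*(-19) - 19830)*(b(-120) + s(154)) = (-1444*(-19) - 19830)*(sqrt(16 - 120) - 12) = (27436 - 19830)*(sqrt(-104) - 12) = 7606*(2*I*sqrt(26) - 12) = 7606*(-12 + 2*I*sqrt(26)) = -91272 + 15212*I*sqrt(26)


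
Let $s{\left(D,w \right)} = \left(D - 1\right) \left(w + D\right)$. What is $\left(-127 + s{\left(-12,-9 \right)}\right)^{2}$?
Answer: $21316$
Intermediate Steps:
$s{\left(D,w \right)} = \left(-1 + D\right) \left(D + w\right)$
$\left(-127 + s{\left(-12,-9 \right)}\right)^{2} = \left(-127 - \left(-129 - 144\right)\right)^{2} = \left(-127 + \left(144 + 12 + 9 + 108\right)\right)^{2} = \left(-127 + 273\right)^{2} = 146^{2} = 21316$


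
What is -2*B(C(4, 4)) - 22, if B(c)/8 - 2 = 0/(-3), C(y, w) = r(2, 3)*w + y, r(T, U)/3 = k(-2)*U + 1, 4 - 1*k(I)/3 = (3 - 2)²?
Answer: -54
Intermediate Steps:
k(I) = 9 (k(I) = 12 - 3*(3 - 2)² = 12 - 3*1² = 12 - 3*1 = 12 - 3 = 9)
r(T, U) = 3 + 27*U (r(T, U) = 3*(9*U + 1) = 3*(1 + 9*U) = 3 + 27*U)
C(y, w) = y + 84*w (C(y, w) = (3 + 27*3)*w + y = (3 + 81)*w + y = 84*w + y = y + 84*w)
B(c) = 16 (B(c) = 16 + 8*(0/(-3)) = 16 + 8*(0*(-⅓)) = 16 + 8*0 = 16 + 0 = 16)
-2*B(C(4, 4)) - 22 = -2*16 - 22 = -32 - 22 = -54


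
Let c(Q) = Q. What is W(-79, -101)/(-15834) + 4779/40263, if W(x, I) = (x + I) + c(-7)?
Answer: 27733289/212508114 ≈ 0.13050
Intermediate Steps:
W(x, I) = -7 + I + x (W(x, I) = (x + I) - 7 = (I + x) - 7 = -7 + I + x)
W(-79, -101)/(-15834) + 4779/40263 = (-7 - 101 - 79)/(-15834) + 4779/40263 = -187*(-1/15834) + 4779*(1/40263) = 187/15834 + 1593/13421 = 27733289/212508114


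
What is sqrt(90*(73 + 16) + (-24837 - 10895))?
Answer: I*sqrt(27722) ≈ 166.5*I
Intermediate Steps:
sqrt(90*(73 + 16) + (-24837 - 10895)) = sqrt(90*89 - 35732) = sqrt(8010 - 35732) = sqrt(-27722) = I*sqrt(27722)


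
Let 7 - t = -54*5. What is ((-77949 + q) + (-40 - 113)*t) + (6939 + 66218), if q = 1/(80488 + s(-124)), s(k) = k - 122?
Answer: -3785255865/80242 ≈ -47173.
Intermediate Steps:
s(k) = -122 + k
t = 277 (t = 7 - (-54)*5 = 7 - 1*(-270) = 7 + 270 = 277)
q = 1/80242 (q = 1/(80488 + (-122 - 124)) = 1/(80488 - 246) = 1/80242 ≈ 1.2462e-5)
((-77949 + q) + (-40 - 113)*t) + (6939 + 66218) = ((-77949 + 1/80242) + (-40 - 113)*277) + (6939 + 66218) = (-6254783657/80242 - 153*277) + 73157 = (-6254783657/80242 - 42381) + 73157 = -9655519859/80242 + 73157 = -3785255865/80242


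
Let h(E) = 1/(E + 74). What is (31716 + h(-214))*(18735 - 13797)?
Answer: 10962950091/70 ≈ 1.5661e+8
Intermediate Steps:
h(E) = 1/(74 + E)
(31716 + h(-214))*(18735 - 13797) = (31716 + 1/(74 - 214))*(18735 - 13797) = (31716 + 1/(-140))*4938 = (31716 - 1/140)*4938 = (4440239/140)*4938 = 10962950091/70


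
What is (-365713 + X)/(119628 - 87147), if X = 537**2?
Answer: -77344/32481 ≈ -2.3812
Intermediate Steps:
X = 288369
(-365713 + X)/(119628 - 87147) = (-365713 + 288369)/(119628 - 87147) = -77344/32481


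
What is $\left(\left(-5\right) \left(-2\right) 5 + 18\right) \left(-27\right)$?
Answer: $-1836$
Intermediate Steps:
$\left(\left(-5\right) \left(-2\right) 5 + 18\right) \left(-27\right) = \left(10 \cdot 5 + 18\right) \left(-27\right) = \left(50 + 18\right) \left(-27\right) = 68 \left(-27\right) = -1836$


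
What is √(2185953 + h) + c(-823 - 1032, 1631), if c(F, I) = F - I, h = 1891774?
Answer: -3486 + √4077727 ≈ -1466.7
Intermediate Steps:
√(2185953 + h) + c(-823 - 1032, 1631) = √(2185953 + 1891774) + ((-823 - 1032) - 1*1631) = √4077727 + (-1855 - 1631) = √4077727 - 3486 = -3486 + √4077727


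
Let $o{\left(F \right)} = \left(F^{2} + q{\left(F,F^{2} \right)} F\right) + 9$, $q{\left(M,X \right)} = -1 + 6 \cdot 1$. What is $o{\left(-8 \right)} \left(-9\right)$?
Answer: $-297$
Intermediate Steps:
$q{\left(M,X \right)} = 5$ ($q{\left(M,X \right)} = -1 + 6 = 5$)
$o{\left(F \right)} = 9 + F^{2} + 5 F$ ($o{\left(F \right)} = \left(F^{2} + 5 F\right) + 9 = 9 + F^{2} + 5 F$)
$o{\left(-8 \right)} \left(-9\right) = \left(9 + \left(-8\right)^{2} + 5 \left(-8\right)\right) \left(-9\right) = \left(9 + 64 - 40\right) \left(-9\right) = 33 \left(-9\right) = -297$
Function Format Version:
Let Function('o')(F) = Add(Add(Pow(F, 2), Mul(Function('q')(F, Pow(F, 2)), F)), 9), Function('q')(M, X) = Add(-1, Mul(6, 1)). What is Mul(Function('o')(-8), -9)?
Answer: -297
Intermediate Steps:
Function('q')(M, X) = 5 (Function('q')(M, X) = Add(-1, 6) = 5)
Function('o')(F) = Add(9, Pow(F, 2), Mul(5, F)) (Function('o')(F) = Add(Add(Pow(F, 2), Mul(5, F)), 9) = Add(9, Pow(F, 2), Mul(5, F)))
Mul(Function('o')(-8), -9) = Mul(Add(9, Pow(-8, 2), Mul(5, -8)), -9) = Mul(Add(9, 64, -40), -9) = Mul(33, -9) = -297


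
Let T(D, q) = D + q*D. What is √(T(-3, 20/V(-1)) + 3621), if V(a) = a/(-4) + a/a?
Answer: √3570 ≈ 59.749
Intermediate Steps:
V(a) = 1 - a/4 (V(a) = a*(-¼) + 1 = -a/4 + 1 = 1 - a/4)
T(D, q) = D + D*q
√(T(-3, 20/V(-1)) + 3621) = √(-3*(1 + 20/(1 - ¼*(-1))) + 3621) = √(-3*(1 + 20/(1 + ¼)) + 3621) = √(-3*(1 + 20/(5/4)) + 3621) = √(-3*(1 + 20*(⅘)) + 3621) = √(-3*(1 + 16) + 3621) = √(-3*17 + 3621) = √(-51 + 3621) = √3570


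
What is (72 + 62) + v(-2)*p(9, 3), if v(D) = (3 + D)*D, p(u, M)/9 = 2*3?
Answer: 26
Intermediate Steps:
p(u, M) = 54 (p(u, M) = 9*(2*3) = 9*6 = 54)
v(D) = D*(3 + D)
(72 + 62) + v(-2)*p(9, 3) = (72 + 62) - 2*(3 - 2)*54 = 134 - 2*1*54 = 134 - 2*54 = 134 - 108 = 26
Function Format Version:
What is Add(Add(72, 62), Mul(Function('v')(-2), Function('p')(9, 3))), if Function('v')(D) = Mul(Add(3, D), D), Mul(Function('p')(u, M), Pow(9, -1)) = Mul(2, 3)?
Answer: 26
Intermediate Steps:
Function('p')(u, M) = 54 (Function('p')(u, M) = Mul(9, Mul(2, 3)) = Mul(9, 6) = 54)
Function('v')(D) = Mul(D, Add(3, D))
Add(Add(72, 62), Mul(Function('v')(-2), Function('p')(9, 3))) = Add(Add(72, 62), Mul(Mul(-2, Add(3, -2)), 54)) = Add(134, Mul(Mul(-2, 1), 54)) = Add(134, Mul(-2, 54)) = Add(134, -108) = 26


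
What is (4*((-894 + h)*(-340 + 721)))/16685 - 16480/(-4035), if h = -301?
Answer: -282939700/2692959 ≈ -105.07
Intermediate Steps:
(4*((-894 + h)*(-340 + 721)))/16685 - 16480/(-4035) = (4*((-894 - 301)*(-340 + 721)))/16685 - 16480/(-4035) = (4*(-1195*381))*(1/16685) - 16480*(-1/4035) = (4*(-455295))*(1/16685) + 3296/807 = -1821180*1/16685 + 3296/807 = -364236/3337 + 3296/807 = -282939700/2692959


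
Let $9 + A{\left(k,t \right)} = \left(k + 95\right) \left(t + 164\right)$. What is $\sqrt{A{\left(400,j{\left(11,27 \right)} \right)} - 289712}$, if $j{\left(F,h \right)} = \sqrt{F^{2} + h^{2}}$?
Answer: $\sqrt{-208541 + 2475 \sqrt{34}} \approx 440.58 i$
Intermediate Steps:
$A{\left(k,t \right)} = -9 + \left(95 + k\right) \left(164 + t\right)$ ($A{\left(k,t \right)} = -9 + \left(k + 95\right) \left(t + 164\right) = -9 + \left(95 + k\right) \left(164 + t\right)$)
$\sqrt{A{\left(400,j{\left(11,27 \right)} \right)} - 289712} = \sqrt{\left(15571 + 95 \sqrt{11^{2} + 27^{2}} + 164 \cdot 400 + 400 \sqrt{11^{2} + 27^{2}}\right) - 289712} = \sqrt{\left(15571 + 95 \sqrt{121 + 729} + 65600 + 400 \sqrt{121 + 729}\right) - 289712} = \sqrt{\left(15571 + 95 \sqrt{850} + 65600 + 400 \sqrt{850}\right) - 289712} = \sqrt{\left(15571 + 95 \cdot 5 \sqrt{34} + 65600 + 400 \cdot 5 \sqrt{34}\right) - 289712} = \sqrt{\left(15571 + 475 \sqrt{34} + 65600 + 2000 \sqrt{34}\right) - 289712} = \sqrt{\left(81171 + 2475 \sqrt{34}\right) - 289712} = \sqrt{-208541 + 2475 \sqrt{34}}$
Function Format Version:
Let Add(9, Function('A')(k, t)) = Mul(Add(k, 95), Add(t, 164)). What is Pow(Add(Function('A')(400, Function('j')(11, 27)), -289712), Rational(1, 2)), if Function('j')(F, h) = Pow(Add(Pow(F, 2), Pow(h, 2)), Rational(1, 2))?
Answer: Pow(Add(-208541, Mul(2475, Pow(34, Rational(1, 2)))), Rational(1, 2)) ≈ Mul(440.58, I)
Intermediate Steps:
Function('A')(k, t) = Add(-9, Mul(Add(95, k), Add(164, t))) (Function('A')(k, t) = Add(-9, Mul(Add(k, 95), Add(t, 164))) = Add(-9, Mul(Add(95, k), Add(164, t))))
Pow(Add(Function('A')(400, Function('j')(11, 27)), -289712), Rational(1, 2)) = Pow(Add(Add(15571, Mul(95, Pow(Add(Pow(11, 2), Pow(27, 2)), Rational(1, 2))), Mul(164, 400), Mul(400, Pow(Add(Pow(11, 2), Pow(27, 2)), Rational(1, 2)))), -289712), Rational(1, 2)) = Pow(Add(Add(15571, Mul(95, Pow(Add(121, 729), Rational(1, 2))), 65600, Mul(400, Pow(Add(121, 729), Rational(1, 2)))), -289712), Rational(1, 2)) = Pow(Add(Add(15571, Mul(95, Pow(850, Rational(1, 2))), 65600, Mul(400, Pow(850, Rational(1, 2)))), -289712), Rational(1, 2)) = Pow(Add(Add(15571, Mul(95, Mul(5, Pow(34, Rational(1, 2)))), 65600, Mul(400, Mul(5, Pow(34, Rational(1, 2))))), -289712), Rational(1, 2)) = Pow(Add(Add(15571, Mul(475, Pow(34, Rational(1, 2))), 65600, Mul(2000, Pow(34, Rational(1, 2)))), -289712), Rational(1, 2)) = Pow(Add(Add(81171, Mul(2475, Pow(34, Rational(1, 2)))), -289712), Rational(1, 2)) = Pow(Add(-208541, Mul(2475, Pow(34, Rational(1, 2)))), Rational(1, 2))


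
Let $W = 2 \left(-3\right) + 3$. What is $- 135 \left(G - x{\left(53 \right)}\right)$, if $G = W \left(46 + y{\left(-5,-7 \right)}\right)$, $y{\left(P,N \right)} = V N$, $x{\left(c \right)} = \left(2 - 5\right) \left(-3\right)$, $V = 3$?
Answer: $11340$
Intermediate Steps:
$W = -3$ ($W = -6 + 3 = -3$)
$x{\left(c \right)} = 9$ ($x{\left(c \right)} = \left(-3\right) \left(-3\right) = 9$)
$y{\left(P,N \right)} = 3 N$
$G = -75$ ($G = - 3 \left(46 + 3 \left(-7\right)\right) = - 3 \left(46 - 21\right) = \left(-3\right) 25 = -75$)
$- 135 \left(G - x{\left(53 \right)}\right) = - 135 \left(-75 - 9\right) = \left(-135\right) \left(-84\right) = 11340$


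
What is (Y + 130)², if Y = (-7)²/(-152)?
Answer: 388523521/23104 ≈ 16816.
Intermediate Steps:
Y = -49/152 (Y = 49*(-1/152) = -49/152 ≈ -0.32237)
(Y + 130)² = (-49/152 + 130)² = (19711/152)² = 388523521/23104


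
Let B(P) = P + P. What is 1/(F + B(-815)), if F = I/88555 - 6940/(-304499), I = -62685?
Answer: -27100411/44192235707 ≈ -0.00061324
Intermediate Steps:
B(P) = 2*P
F = -18565777/27100411 (F = -62685/88555 - 6940/(-304499) = -62685*1/88555 - 6940*(-1/304499) = -63/89 + 6940/304499 = -18565777/27100411 ≈ -0.68507)
1/(F + B(-815)) = 1/(-18565777/27100411 + 2*(-815)) = 1/(-18565777/27100411 - 1630) = 1/(-44192235707/27100411) = -27100411/44192235707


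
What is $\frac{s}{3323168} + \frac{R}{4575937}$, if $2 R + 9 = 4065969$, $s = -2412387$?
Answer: $- \frac{4282996850979}{15206607408416} \approx -0.28165$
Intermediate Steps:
$R = 2032980$ ($R = - \frac{9}{2} + \frac{1}{2} \cdot 4065969 = - \frac{9}{2} + \frac{4065969}{2} = 2032980$)
$\frac{s}{3323168} + \frac{R}{4575937} = - \frac{2412387}{3323168} + \frac{2032980}{4575937} = - \frac{4282996850979}{15206607408416}$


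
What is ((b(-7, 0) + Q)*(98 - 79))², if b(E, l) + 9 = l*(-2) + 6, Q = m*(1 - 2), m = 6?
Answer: 29241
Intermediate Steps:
Q = -6 (Q = 6*(1 - 2) = 6*(-1) = -6)
b(E, l) = -3 - 2*l (b(E, l) = -9 + (l*(-2) + 6) = -9 + (-2*l + 6) = -9 + (6 - 2*l) = -3 - 2*l)
((b(-7, 0) + Q)*(98 - 79))² = (((-3 - 2*0) - 6)*(98 - 79))² = (((-3 + 0) - 6)*19)² = ((-3 - 6)*19)² = (-9*19)² = (-171)² = 29241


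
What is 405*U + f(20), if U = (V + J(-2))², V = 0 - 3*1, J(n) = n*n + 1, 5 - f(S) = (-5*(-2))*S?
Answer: 1425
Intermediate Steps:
f(S) = 5 - 10*S (f(S) = 5 - (-5*(-2))*S = 5 - 10*S)
J(n) = 1 + n² (J(n) = n² + 1 = 1 + n²)
V = -3 (V = 0 - 3 = -3)
U = 4 (U = (-3 + (1 + (-2)²))² = (-3 + (1 + 4))² = (-3 + 5)² = 2² = 4)
405*U + f(20) = 405*4 + (5 - 10*20) = 1620 + (5 - 200) = 1620 - 195 = 1425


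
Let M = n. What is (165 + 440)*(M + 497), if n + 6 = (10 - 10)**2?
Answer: 297055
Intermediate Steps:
n = -6 (n = -6 + (10 - 10)**2 = -6 + 0**2 = -6 + 0 = -6)
M = -6
(165 + 440)*(M + 497) = (165 + 440)*(-6 + 497) = 605*491 = 297055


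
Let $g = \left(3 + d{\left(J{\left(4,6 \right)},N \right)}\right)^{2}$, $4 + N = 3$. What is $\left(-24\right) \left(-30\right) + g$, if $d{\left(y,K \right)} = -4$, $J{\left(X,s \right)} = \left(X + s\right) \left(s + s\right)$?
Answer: $721$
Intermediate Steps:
$N = -1$ ($N = -4 + 3 = -1$)
$J{\left(X,s \right)} = 2 s \left(X + s\right)$ ($J{\left(X,s \right)} = \left(X + s\right) 2 s = 2 s \left(X + s\right)$)
$g = 1$ ($g = \left(3 - 4\right)^{2} = \left(-1\right)^{2} = 1$)
$\left(-24\right) \left(-30\right) + g = \left(-24\right) \left(-30\right) + 1 = 720 + 1 = 721$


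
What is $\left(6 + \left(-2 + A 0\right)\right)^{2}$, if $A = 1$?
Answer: $16$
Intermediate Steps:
$\left(6 + \left(-2 + A 0\right)\right)^{2} = \left(6 + \left(-2 + 1 \cdot 0\right)\right)^{2} = \left(6 + \left(-2 + 0\right)\right)^{2} = \left(6 - 2\right)^{2} = 4^{2} = 16$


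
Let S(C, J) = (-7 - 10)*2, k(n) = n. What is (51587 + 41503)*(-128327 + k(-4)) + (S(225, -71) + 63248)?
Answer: -11946269576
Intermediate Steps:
S(C, J) = -34 (S(C, J) = -17*2 = -34)
(51587 + 41503)*(-128327 + k(-4)) + (S(225, -71) + 63248) = (51587 + 41503)*(-128327 - 4) + (-34 + 63248) = 93090*(-128331) + 63214 = -11946332790 + 63214 = -11946269576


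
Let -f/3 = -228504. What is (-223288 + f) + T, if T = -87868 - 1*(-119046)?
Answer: 493402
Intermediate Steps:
f = 685512 (f = -3*(-228504) = 685512)
T = 31178 (T = -87868 + 119046 = 31178)
(-223288 + f) + T = (-223288 + 685512) + 31178 = 462224 + 31178 = 493402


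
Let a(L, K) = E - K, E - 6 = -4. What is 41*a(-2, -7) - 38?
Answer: 331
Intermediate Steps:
E = 2 (E = 6 - 4 = 2)
a(L, K) = 2 - K
41*a(-2, -7) - 38 = 41*(2 - 1*(-7)) - 38 = 41*(2 + 7) - 38 = 41*9 - 38 = 369 - 38 = 331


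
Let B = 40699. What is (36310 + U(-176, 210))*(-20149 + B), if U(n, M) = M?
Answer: 750486000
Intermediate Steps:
(36310 + U(-176, 210))*(-20149 + B) = (36310 + 210)*(-20149 + 40699) = 36520*20550 = 750486000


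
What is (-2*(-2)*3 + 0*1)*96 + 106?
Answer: 1258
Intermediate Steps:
(-2*(-2)*3 + 0*1)*96 + 106 = (4*3 + 0)*96 + 106 = (12 + 0)*96 + 106 = 12*96 + 106 = 1152 + 106 = 1258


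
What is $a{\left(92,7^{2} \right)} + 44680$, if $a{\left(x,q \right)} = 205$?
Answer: $44885$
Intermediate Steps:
$a{\left(92,7^{2} \right)} + 44680 = 205 + 44680 = 44885$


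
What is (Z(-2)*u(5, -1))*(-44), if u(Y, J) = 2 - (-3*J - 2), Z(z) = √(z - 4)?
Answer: -44*I*√6 ≈ -107.78*I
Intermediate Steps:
Z(z) = √(-4 + z)
u(Y, J) = 4 + 3*J (u(Y, J) = 2 - (-2 - 3*J) = 2 + (2 + 3*J) = 4 + 3*J)
(Z(-2)*u(5, -1))*(-44) = (√(-4 - 2)*(4 + 3*(-1)))*(-44) = (√(-6)*(4 - 3))*(-44) = ((I*√6)*1)*(-44) = (I*√6)*(-44) = -44*I*√6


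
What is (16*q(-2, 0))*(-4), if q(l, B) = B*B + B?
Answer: 0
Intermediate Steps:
q(l, B) = B + B² (q(l, B) = B² + B = B + B²)
(16*q(-2, 0))*(-4) = (16*(0*(1 + 0)))*(-4) = (16*(0*1))*(-4) = (16*0)*(-4) = 0*(-4) = 0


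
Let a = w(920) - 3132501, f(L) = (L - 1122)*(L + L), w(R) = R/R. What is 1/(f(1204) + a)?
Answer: -1/2935044 ≈ -3.4071e-7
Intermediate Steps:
w(R) = 1
f(L) = 2*L*(-1122 + L) (f(L) = (-1122 + L)*(2*L) = 2*L*(-1122 + L))
a = -3132500 (a = 1 - 3132501 = -3132500)
1/(f(1204) + a) = 1/(2*1204*(-1122 + 1204) - 3132500) = 1/(2*1204*82 - 3132500) = 1/(197456 - 3132500) = 1/(-2935044) = -1/2935044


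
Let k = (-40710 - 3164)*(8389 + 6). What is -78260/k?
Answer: 7826/36832223 ≈ 0.00021248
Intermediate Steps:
k = -368322230 (k = -43874*8395 = -368322230)
-78260/k = -78260/(-368322230) = -78260*(-1/368322230) = 7826/36832223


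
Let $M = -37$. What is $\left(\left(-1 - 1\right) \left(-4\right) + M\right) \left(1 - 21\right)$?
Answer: $580$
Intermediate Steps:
$\left(\left(-1 - 1\right) \left(-4\right) + M\right) \left(1 - 21\right) = \left(\left(-1 - 1\right) \left(-4\right) - 37\right) \left(1 - 21\right) = \left(\left(-2\right) \left(-4\right) - 37\right) \left(1 - 21\right) = \left(8 - 37\right) \left(-20\right) = \left(-29\right) \left(-20\right) = 580$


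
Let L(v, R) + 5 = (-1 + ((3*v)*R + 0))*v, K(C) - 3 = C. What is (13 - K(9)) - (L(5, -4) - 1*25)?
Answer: 336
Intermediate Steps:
K(C) = 3 + C
L(v, R) = -5 + v*(-1 + 3*R*v) (L(v, R) = -5 + (-1 + ((3*v)*R + 0))*v = -5 + (-1 + (3*R*v + 0))*v = -5 + (-1 + 3*R*v)*v = -5 + v*(-1 + 3*R*v))
(13 - K(9)) - (L(5, -4) - 1*25) = (13 - (3 + 9)) - ((-5 - 1*5 + 3*(-4)*5²) - 1*25) = (13 - 1*12) - ((-5 - 5 + 3*(-4)*25) - 25) = (13 - 12) - ((-5 - 5 - 300) - 25) = 1 - (-310 - 25) = 1 - 1*(-335) = 1 + 335 = 336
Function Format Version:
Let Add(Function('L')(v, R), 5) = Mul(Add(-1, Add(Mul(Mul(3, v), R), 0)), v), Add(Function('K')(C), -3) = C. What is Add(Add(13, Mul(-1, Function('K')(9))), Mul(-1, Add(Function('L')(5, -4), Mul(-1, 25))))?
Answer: 336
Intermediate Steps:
Function('K')(C) = Add(3, C)
Function('L')(v, R) = Add(-5, Mul(v, Add(-1, Mul(3, R, v)))) (Function('L')(v, R) = Add(-5, Mul(Add(-1, Add(Mul(Mul(3, v), R), 0)), v)) = Add(-5, Mul(Add(-1, Add(Mul(3, R, v), 0)), v)) = Add(-5, Mul(Add(-1, Mul(3, R, v)), v)) = Add(-5, Mul(v, Add(-1, Mul(3, R, v)))))
Add(Add(13, Mul(-1, Function('K')(9))), Mul(-1, Add(Function('L')(5, -4), Mul(-1, 25)))) = Add(Add(13, Mul(-1, Add(3, 9))), Mul(-1, Add(Add(-5, Mul(-1, 5), Mul(3, -4, Pow(5, 2))), Mul(-1, 25)))) = Add(Add(13, Mul(-1, 12)), Mul(-1, Add(Add(-5, -5, Mul(3, -4, 25)), -25))) = Add(Add(13, -12), Mul(-1, Add(Add(-5, -5, -300), -25))) = Add(1, Mul(-1, Add(-310, -25))) = Add(1, Mul(-1, -335)) = Add(1, 335) = 336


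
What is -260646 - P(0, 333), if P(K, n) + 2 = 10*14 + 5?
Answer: -260789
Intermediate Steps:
P(K, n) = 143 (P(K, n) = -2 + (10*14 + 5) = -2 + (140 + 5) = -2 + 145 = 143)
-260646 - P(0, 333) = -260646 - 1*143 = -260646 - 143 = -260789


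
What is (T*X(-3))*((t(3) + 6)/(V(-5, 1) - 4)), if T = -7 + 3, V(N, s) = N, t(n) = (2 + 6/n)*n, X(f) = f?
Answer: -24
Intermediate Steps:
t(n) = n*(2 + 6/n)
T = -4
(T*X(-3))*((t(3) + 6)/(V(-5, 1) - 4)) = (-4*(-3))*(((6 + 2*3) + 6)/(-5 - 4)) = 12*(((6 + 6) + 6)/(-9)) = 12*((12 + 6)*(-1/9)) = 12*(18*(-1/9)) = 12*(-2) = -24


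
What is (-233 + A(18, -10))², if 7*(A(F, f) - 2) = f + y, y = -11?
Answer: 54756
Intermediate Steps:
A(F, f) = 3/7 + f/7 (A(F, f) = 2 + (f - 11)/7 = 2 + (-11 + f)/7 = 2 + (-11/7 + f/7) = 3/7 + f/7)
(-233 + A(18, -10))² = (-233 + (3/7 + (⅐)*(-10)))² = (-233 + (3/7 - 10/7))² = (-233 - 1)² = (-234)² = 54756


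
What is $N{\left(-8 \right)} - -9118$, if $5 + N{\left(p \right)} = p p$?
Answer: $9177$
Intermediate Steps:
$N{\left(p \right)} = -5 + p^{2}$ ($N{\left(p \right)} = -5 + p p = -5 + p^{2}$)
$N{\left(-8 \right)} - -9118 = \left(-5 + \left(-8\right)^{2}\right) - -9118 = \left(-5 + 64\right) + 9118 = 59 + 9118 = 9177$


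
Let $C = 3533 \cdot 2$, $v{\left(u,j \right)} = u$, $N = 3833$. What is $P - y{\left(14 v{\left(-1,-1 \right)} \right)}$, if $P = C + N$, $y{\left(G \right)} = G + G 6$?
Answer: $10997$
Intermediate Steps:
$C = 7066$
$y{\left(G \right)} = 7 G$ ($y{\left(G \right)} = G + 6 G = 7 G$)
$P = 10899$ ($P = 7066 + 3833 = 10899$)
$P - y{\left(14 v{\left(-1,-1 \right)} \right)} = 10899 - 7 \cdot 14 \left(-1\right) = 10899 - 7 \left(-14\right) = 10899 - -98 = 10899 + 98 = 10997$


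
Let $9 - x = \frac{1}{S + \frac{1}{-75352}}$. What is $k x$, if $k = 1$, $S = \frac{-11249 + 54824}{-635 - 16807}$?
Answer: $\frac{5144269527}{547246807} \approx 9.4003$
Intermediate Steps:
$S = - \frac{14525}{5814}$ ($S = \frac{43575}{-17442} = 43575 \left(- \frac{1}{17442}\right) = - \frac{14525}{5814} \approx -2.4983$)
$x = \frac{5144269527}{547246807}$ ($x = 9 - \frac{1}{- \frac{14525}{5814} + \frac{1}{-75352}} = 9 - \frac{1}{- \frac{14525}{5814} - \frac{1}{75352}} = 9 - \frac{1}{- \frac{547246807}{219048264}} = 9 - - \frac{219048264}{547246807} = 9 + \frac{219048264}{547246807} = \frac{5144269527}{547246807} \approx 9.4003$)
$k x = 1 \cdot \frac{5144269527}{547246807} = \frac{5144269527}{547246807}$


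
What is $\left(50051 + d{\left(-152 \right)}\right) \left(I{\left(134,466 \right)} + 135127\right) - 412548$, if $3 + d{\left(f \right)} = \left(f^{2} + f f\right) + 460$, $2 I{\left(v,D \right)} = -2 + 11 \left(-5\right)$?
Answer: $13065773978$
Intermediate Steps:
$I{\left(v,D \right)} = - \frac{57}{2}$ ($I{\left(v,D \right)} = \frac{-2 + 11 \left(-5\right)}{2} = \frac{-2 - 55}{2} = \frac{1}{2} \left(-57\right) = - \frac{57}{2}$)
$d{\left(f \right)} = 457 + 2 f^{2}$ ($d{\left(f \right)} = -3 + \left(\left(f^{2} + f f\right) + 460\right) = -3 + \left(\left(f^{2} + f^{2}\right) + 460\right) = -3 + \left(2 f^{2} + 460\right) = -3 + \left(460 + 2 f^{2}\right) = 457 + 2 f^{2}$)
$\left(50051 + d{\left(-152 \right)}\right) \left(I{\left(134,466 \right)} + 135127\right) - 412548 = \left(50051 + \left(457 + 2 \left(-152\right)^{2}\right)\right) \left(- \frac{57}{2} + 135127\right) - 412548 = \left(50051 + \left(457 + 2 \cdot 23104\right)\right) \frac{270197}{2} - 412548 = \left(50051 + \left(457 + 46208\right)\right) \frac{270197}{2} - 412548 = \left(50051 + 46665\right) \frac{270197}{2} - 412548 = 96716 \cdot \frac{270197}{2} - 412548 = 13066186526 - 412548 = 13065773978$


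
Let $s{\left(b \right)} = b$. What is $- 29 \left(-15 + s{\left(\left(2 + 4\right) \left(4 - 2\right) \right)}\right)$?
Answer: $87$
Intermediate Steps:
$- 29 \left(-15 + s{\left(\left(2 + 4\right) \left(4 - 2\right) \right)}\right) = - 29 \left(-15 + \left(2 + 4\right) \left(4 - 2\right)\right) = - 29 \left(-15 + 6 \cdot 2\right) = - 29 \left(-15 + 12\right) = \left(-29\right) \left(-3\right) = 87$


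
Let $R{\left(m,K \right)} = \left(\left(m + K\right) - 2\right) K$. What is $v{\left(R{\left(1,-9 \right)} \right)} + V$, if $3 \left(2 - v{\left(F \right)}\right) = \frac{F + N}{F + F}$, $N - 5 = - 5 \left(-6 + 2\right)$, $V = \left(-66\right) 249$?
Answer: $- \frac{1774679}{108} \approx -16432.0$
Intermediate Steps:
$V = -16434$
$N = 25$ ($N = 5 - 5 \left(-6 + 2\right) = 5 - -20 = 5 + 20 = 25$)
$R{\left(m,K \right)} = K \left(-2 + K + m\right)$ ($R{\left(m,K \right)} = \left(\left(K + m\right) - 2\right) K = \left(-2 + K + m\right) K = K \left(-2 + K + m\right)$)
$v{\left(F \right)} = 2 - \frac{25 + F}{6 F}$ ($v{\left(F \right)} = 2 - \frac{\left(F + 25\right) \frac{1}{F + F}}{3} = 2 - \frac{\left(25 + F\right) \frac{1}{2 F}}{3} = 2 - \frac{\frac{1}{2} \frac{1}{F} \left(25 + F\right)}{3} = 2 - \frac{25 + F}{6 F}$)
$v{\left(R{\left(1,-9 \right)} \right)} + V = \frac{-25 + 11 \left(- 9 \left(-2 - 9 + 1\right)\right)}{6 \left(- 9 \left(-2 - 9 + 1\right)\right)} - 16434 = \frac{-25 + 11 \left(\left(-9\right) \left(-10\right)\right)}{6 \left(\left(-9\right) \left(-10\right)\right)} - 16434 = \frac{-25 + 11 \cdot 90}{6 \cdot 90} - 16434 = \frac{1}{6} \cdot \frac{1}{90} \left(-25 + 990\right) - 16434 = \frac{1}{6} \cdot \frac{1}{90} \cdot 965 - 16434 = \frac{193}{108} - 16434 = - \frac{1774679}{108}$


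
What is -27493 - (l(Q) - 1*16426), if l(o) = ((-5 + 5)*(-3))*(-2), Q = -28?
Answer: -11067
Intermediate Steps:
l(o) = 0 (l(o) = (0*(-3))*(-2) = 0*(-2) = 0)
-27493 - (l(Q) - 1*16426) = -27493 - (0 - 1*16426) = -27493 - (0 - 16426) = -27493 - 1*(-16426) = -27493 + 16426 = -11067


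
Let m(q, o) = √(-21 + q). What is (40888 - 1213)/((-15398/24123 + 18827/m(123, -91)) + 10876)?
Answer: 502172902433317500/133606809119143709 - 8522961283309275*√102/133606809119143709 ≈ 3.1143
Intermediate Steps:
(40888 - 1213)/((-15398/24123 + 18827/m(123, -91)) + 10876) = (40888 - 1213)/((-15398/24123 + 18827/(√(-21 + 123))) + 10876) = 39675/((-15398*1/24123 + 18827/(√102)) + 10876) = 39675/((-15398/24123 + 18827*(√102/102)) + 10876) = 39675/((-15398/24123 + 18827*√102/102) + 10876) = 39675/(262346350/24123 + 18827*√102/102)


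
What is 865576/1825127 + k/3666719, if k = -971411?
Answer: 200125074421/956032549759 ≈ 0.20933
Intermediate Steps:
865576/1825127 + k/3666719 = 865576/1825127 - 971411/3666719 = 865576*(1/1825127) - 971411*1/3666719 = 865576/1825127 - 138773/523817 = 200125074421/956032549759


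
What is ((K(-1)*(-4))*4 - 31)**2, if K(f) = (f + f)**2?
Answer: 9025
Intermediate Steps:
K(f) = 4*f**2 (K(f) = (2*f)**2 = 4*f**2)
((K(-1)*(-4))*4 - 31)**2 = (((4*(-1)**2)*(-4))*4 - 31)**2 = (((4*1)*(-4))*4 - 31)**2 = ((4*(-4))*4 - 31)**2 = (-16*4 - 31)**2 = (-64 - 31)**2 = (-95)**2 = 9025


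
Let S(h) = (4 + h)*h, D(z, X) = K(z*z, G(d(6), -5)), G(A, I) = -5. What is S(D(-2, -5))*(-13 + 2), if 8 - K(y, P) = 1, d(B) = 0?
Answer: -847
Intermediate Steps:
K(y, P) = 7 (K(y, P) = 8 - 1*1 = 8 - 1 = 7)
D(z, X) = 7
S(h) = h*(4 + h)
S(D(-2, -5))*(-13 + 2) = (7*(4 + 7))*(-13 + 2) = (7*11)*(-11) = 77*(-11) = -847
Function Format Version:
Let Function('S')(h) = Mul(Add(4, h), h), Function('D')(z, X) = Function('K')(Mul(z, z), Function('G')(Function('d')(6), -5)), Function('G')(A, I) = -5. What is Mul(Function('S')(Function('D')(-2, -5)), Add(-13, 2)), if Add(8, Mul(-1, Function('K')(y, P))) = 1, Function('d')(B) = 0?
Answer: -847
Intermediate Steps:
Function('K')(y, P) = 7 (Function('K')(y, P) = Add(8, Mul(-1, 1)) = Add(8, -1) = 7)
Function('D')(z, X) = 7
Function('S')(h) = Mul(h, Add(4, h))
Mul(Function('S')(Function('D')(-2, -5)), Add(-13, 2)) = Mul(Mul(7, Add(4, 7)), Add(-13, 2)) = Mul(Mul(7, 11), -11) = Mul(77, -11) = -847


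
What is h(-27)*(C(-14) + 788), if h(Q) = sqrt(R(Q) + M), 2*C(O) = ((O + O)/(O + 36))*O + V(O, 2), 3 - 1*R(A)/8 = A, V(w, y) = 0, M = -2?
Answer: 8766*sqrt(238)/11 ≈ 12294.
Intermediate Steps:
R(A) = 24 - 8*A
C(O) = O**2/(36 + O) (C(O) = (((O + O)/(O + 36))*O + 0)/2 = (((2*O)/(36 + O))*O + 0)/2 = ((2*O/(36 + O))*O + 0)/2 = (2*O**2/(36 + O) + 0)/2 = (2*O**2/(36 + O))/2 = O**2/(36 + O))
h(Q) = sqrt(22 - 8*Q) (h(Q) = sqrt((24 - 8*Q) - 2) = sqrt(22 - 8*Q))
h(-27)*(C(-14) + 788) = sqrt(22 - 8*(-27))*((-14)**2/(36 - 14) + 788) = sqrt(22 + 216)*(196/22 + 788) = sqrt(238)*(196*(1/22) + 788) = sqrt(238)*(98/11 + 788) = sqrt(238)*(8766/11) = 8766*sqrt(238)/11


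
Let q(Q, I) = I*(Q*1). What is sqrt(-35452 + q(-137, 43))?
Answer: I*sqrt(41343) ≈ 203.33*I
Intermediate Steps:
q(Q, I) = I*Q
sqrt(-35452 + q(-137, 43)) = sqrt(-35452 + 43*(-137)) = sqrt(-35452 - 5891) = sqrt(-41343) = I*sqrt(41343)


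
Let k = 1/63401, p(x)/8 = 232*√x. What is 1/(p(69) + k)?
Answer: -63401/955426428416937983 + 7460538702656*√69/955426428416937983 ≈ 6.4863e-5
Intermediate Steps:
p(x) = 1856*√x (p(x) = 8*(232*√x) = 1856*√x)
k = 1/63401 ≈ 1.5773e-5
1/(p(69) + k) = 1/(1856*√69 + 1/63401) = 1/(1/63401 + 1856*√69)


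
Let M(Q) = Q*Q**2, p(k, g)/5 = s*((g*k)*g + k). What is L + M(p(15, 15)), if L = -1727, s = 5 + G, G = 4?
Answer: 3550067706373273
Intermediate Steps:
s = 9 (s = 5 + 4 = 9)
p(k, g) = 45*k + 45*k*g**2 (p(k, g) = 5*(9*((g*k)*g + k)) = 5*(9*(k*g**2 + k)) = 5*(9*(k + k*g**2)) = 5*(9*k + 9*k*g**2) = 45*k + 45*k*g**2)
M(Q) = Q**3
L + M(p(15, 15)) = -1727 + (45*15*(1 + 15**2))**3 = -1727 + (45*15*(1 + 225))**3 = -1727 + (45*15*226)**3 = -1727 + 152550**3 = -1727 + 3550067706375000 = 3550067706373273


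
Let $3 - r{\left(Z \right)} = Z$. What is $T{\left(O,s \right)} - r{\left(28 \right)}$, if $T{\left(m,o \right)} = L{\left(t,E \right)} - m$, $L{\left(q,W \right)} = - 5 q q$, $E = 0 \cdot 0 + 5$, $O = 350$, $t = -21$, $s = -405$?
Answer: $-2530$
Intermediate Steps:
$E = 5$ ($E = 0 + 5 = 5$)
$L{\left(q,W \right)} = - 5 q^{2}$
$r{\left(Z \right)} = 3 - Z$
$T{\left(m,o \right)} = -2205 - m$ ($T{\left(m,o \right)} = - 5 \left(-21\right)^{2} - m = \left(-5\right) 441 - m = -2205 - m$)
$T{\left(O,s \right)} - r{\left(28 \right)} = \left(-2205 - 350\right) - \left(3 - 28\right) = -2555 - -25 = -2555 + 25 = -2530$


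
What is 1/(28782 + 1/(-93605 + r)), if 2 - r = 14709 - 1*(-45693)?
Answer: 154005/4432571909 ≈ 3.4744e-5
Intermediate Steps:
r = -60400 (r = 2 - (14709 - 1*(-45693)) = 2 - (14709 + 45693) = 2 - 1*60402 = 2 - 60402 = -60400)
1/(28782 + 1/(-93605 + r)) = 1/(28782 + 1/(-93605 - 60400)) = 1/(28782 + 1/(-154005)) = 1/(28782 - 1/154005) = 1/(4432571909/154005) = 154005/4432571909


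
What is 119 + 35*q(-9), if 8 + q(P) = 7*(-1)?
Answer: -406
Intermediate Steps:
q(P) = -15 (q(P) = -8 + 7*(-1) = -8 - 7 = -15)
119 + 35*q(-9) = 119 + 35*(-15) = 119 - 525 = -406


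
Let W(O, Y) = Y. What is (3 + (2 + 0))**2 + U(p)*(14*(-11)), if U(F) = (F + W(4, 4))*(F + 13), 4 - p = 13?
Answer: 3105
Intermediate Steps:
p = -9 (p = 4 - 1*13 = 4 - 13 = -9)
U(F) = (4 + F)*(13 + F) (U(F) = (F + 4)*(F + 13) = (4 + F)*(13 + F))
(3 + (2 + 0))**2 + U(p)*(14*(-11)) = (3 + (2 + 0))**2 + (52 + (-9)**2 + 17*(-9))*(14*(-11)) = (3 + 2)**2 + (52 + 81 - 153)*(-154) = 5**2 - 20*(-154) = 25 + 3080 = 3105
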